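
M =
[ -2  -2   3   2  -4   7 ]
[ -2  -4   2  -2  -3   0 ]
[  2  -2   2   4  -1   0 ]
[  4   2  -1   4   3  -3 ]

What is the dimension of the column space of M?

3

Row reduce to echelon form.
R2 ← R2 − R1: [0, -2, -1, -4, 1, -7]
R3 ← R3 + R1: [0, -4, 5, 6, -5, 7]
R4 ← R4 + (2)·R1: [0, -2, 5, 8, -5, 11]
R3 ← R3 − (2)·R2: [0, 0, 7, 14, -7, 21]
R4 ← R4 − R2: [0, 0, 6, 12, -6, 18]
R4 ← R4 − (6/7)·R3: [0, 0, 0, 0, 0, 0]
Echelon form has 3 nonzero rows, so rank(M) = 3.
The column space has dimension equal to the rank: 3.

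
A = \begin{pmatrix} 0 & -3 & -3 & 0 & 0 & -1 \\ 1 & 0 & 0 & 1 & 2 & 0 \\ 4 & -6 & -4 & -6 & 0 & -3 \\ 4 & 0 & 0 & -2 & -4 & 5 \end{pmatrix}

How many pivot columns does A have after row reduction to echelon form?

Row reduce to echelon form.
Swap R1 ↔ R2
R3 ← R3 − (4)·R1: [0, -6, -4, -10, -8, -3]
R4 ← R4 − (4)·R1: [0, 0, 0, -6, -12, 5]
R3 ← R3 − (2)·R2: [0, 0, 2, -10, -8, -1]
Echelon form has 4 nonzero rows, so rank(A) = 4.
Each nonzero row contributes one pivot column: 4 pivot columns.

4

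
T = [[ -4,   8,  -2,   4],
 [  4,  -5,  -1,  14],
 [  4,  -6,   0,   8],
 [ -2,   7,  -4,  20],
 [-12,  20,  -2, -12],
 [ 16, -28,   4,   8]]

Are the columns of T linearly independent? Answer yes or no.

no

Row reduce T to echelon form.
R2 ← R2 + R1: [0, 3, -3, 18]
R3 ← R3 + R1: [0, 2, -2, 12]
R4 ← R4 − (1/2)·R1: [0, 3, -3, 18]
R5 ← R5 − (3)·R1: [0, -4, 4, -24]
R6 ← R6 + (4)·R1: [0, 4, -4, 24]
R3 ← R3 − (2/3)·R2: [0, 0, 0, 0]
R4 ← R4 − R2: [0, 0, 0, 0]
R5 ← R5 + (4/3)·R2: [0, 0, 0, 0]
R6 ← R6 − (4/3)·R2: [0, 0, 0, 0]
2 pivots among 4 columns.
Only 2 < 4 pivot columns, so the columns are linearly dependent.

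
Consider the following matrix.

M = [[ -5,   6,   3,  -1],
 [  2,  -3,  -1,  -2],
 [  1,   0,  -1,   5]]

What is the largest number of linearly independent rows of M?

Row reduce to echelon form.
R2 ← R2 + (2/5)·R1: [0, -3/5, 1/5, -12/5]
R3 ← R3 + (1/5)·R1: [0, 6/5, -2/5, 24/5]
R3 ← R3 + (2)·R2: [0, 0, 0, 0]
Echelon form has 2 nonzero rows, so rank(M) = 2.
The rank gives the maximum number of linearly independent rows: 2.

2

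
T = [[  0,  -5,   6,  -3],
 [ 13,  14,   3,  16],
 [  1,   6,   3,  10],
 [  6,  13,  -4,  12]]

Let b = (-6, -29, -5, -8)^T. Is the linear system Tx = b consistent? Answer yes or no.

yes

Row reduce the augmented matrix [T | b].
Swap R1 ↔ R2
R3 ← R3 − (1/13)·R1: [0, 64/13, 36/13, 114/13, -36/13]
R4 ← R4 − (6/13)·R1: [0, 85/13, -70/13, 60/13, 70/13]
R3 ← R3 + (64/65)·R2: [0, 0, 564/65, 378/65, -564/65]
R4 ← R4 + (17/13)·R2: [0, 0, 32/13, 9/13, -32/13]
R4 ← R4 − (40/141)·R3: [0, 0, 0, -45/47, 0]
The echelon form has 4 nonzero rows, and every pivot lies in the first 4 columns, so rank(T) = rank([T|b]) = 4.
The system is consistent.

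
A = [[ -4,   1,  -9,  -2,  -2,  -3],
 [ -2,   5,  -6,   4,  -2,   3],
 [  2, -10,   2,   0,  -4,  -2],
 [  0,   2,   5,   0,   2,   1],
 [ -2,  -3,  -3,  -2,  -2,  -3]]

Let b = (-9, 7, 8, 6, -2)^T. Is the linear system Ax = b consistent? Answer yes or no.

no

Row reduce the augmented matrix [A | b].
R2 ← R2 − (1/2)·R1: [0, 9/2, -3/2, 5, -1, 9/2, 23/2]
R3 ← R3 + (1/2)·R1: [0, -19/2, -5/2, -1, -5, -7/2, 7/2]
R5 ← R5 − (1/2)·R1: [0, -7/2, 3/2, -1, -1, -3/2, 5/2]
R3 ← R3 + (19/9)·R2: [0, 0, -17/3, 86/9, -64/9, 6, 250/9]
R4 ← R4 − (4/9)·R2: [0, 0, 17/3, -20/9, 22/9, -1, 8/9]
R5 ← R5 + (7/9)·R2: [0, 0, 1/3, 26/9, -16/9, 2, 103/9]
R4 ← R4 + R3: [0, 0, 0, 22/3, -14/3, 5, 86/3]
R5 ← R5 + (1/17)·R3: [0, 0, 0, 176/51, -112/51, 40/17, 667/51]
R5 ← R5 − (8/17)·R4: [0, 0, 0, 0, 0, 0, -7/17]
The echelon form has 5 nonzero rows; the last pivot sits in the augmented column, so rank(A) = 4 but rank([A|b]) = 5.
Since the ranks differ, the system is inconsistent.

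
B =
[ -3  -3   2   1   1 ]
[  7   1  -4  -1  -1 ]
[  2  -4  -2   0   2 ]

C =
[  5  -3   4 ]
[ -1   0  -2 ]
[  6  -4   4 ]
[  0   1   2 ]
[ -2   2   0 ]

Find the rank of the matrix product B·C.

2

First compute BC:
[[ -2,   4,   4],
 [ 12,  -8,   8],
 [ -2,   6,   8]]
Now row reduce the product.
R2 ← R2 + (6)·R1: [0, 16, 32]
R3 ← R3 − R1: [0, 2, 4]
R3 ← R3 − (1/8)·R2: [0, 0, 0]
2 nonzero rows, so rank(BC) = 2.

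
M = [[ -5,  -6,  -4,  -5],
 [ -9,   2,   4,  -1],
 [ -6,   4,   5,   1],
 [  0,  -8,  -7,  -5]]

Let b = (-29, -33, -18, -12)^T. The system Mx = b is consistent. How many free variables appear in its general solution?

2

Row reduce the augmented matrix [M | b].
R2 ← R2 − (9/5)·R1: [0, 64/5, 56/5, 8, 96/5]
R3 ← R3 − (6/5)·R1: [0, 56/5, 49/5, 7, 84/5]
R3 ← R3 − (7/8)·R2: [0, 0, 0, 0, 0]
R4 ← R4 + (5/8)·R2: [0, 0, 0, 0, 0]
The echelon form has 2 nonzero rows, and every pivot lies in the first 4 columns, so rank(M) = rank([M|b]) = 2.
The system is consistent.
Free variables = (unknowns) − (rank) = 4 − 2 = 2.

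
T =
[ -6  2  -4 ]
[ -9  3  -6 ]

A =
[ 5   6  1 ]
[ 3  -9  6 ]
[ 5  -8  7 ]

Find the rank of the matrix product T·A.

1

First compute TA:
[[-44, -22, -22],
 [-66, -33, -33]]
Now row reduce the product.
R2 ← R2 − (3/2)·R1: [0, 0, 0]
1 nonzero row, so rank(TA) = 1.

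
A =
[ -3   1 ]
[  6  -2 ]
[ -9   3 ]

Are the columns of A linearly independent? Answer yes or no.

no

Row reduce A to echelon form.
R2 ← R2 + (2)·R1: [0, 0]
R3 ← R3 − (3)·R1: [0, 0]
1 pivot among 2 columns.
Only 1 < 2 pivot columns, so the columns are linearly dependent.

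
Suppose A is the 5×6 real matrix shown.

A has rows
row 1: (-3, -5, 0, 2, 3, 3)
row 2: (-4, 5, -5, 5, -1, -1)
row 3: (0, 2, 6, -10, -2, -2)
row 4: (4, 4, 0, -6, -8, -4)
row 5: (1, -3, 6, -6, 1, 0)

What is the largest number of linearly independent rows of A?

5

Row reduce to echelon form.
R2 ← R2 − (4/3)·R1: [0, 35/3, -5, 7/3, -5, -5]
R4 ← R4 + (4/3)·R1: [0, -8/3, 0, -10/3, -4, 0]
R5 ← R5 + (1/3)·R1: [0, -14/3, 6, -16/3, 2, 1]
R3 ← R3 − (6/35)·R2: [0, 0, 48/7, -52/5, -8/7, -8/7]
R4 ← R4 + (8/35)·R2: [0, 0, -8/7, -14/5, -36/7, -8/7]
R5 ← R5 + (2/5)·R2: [0, 0, 4, -22/5, 0, -1]
R4 ← R4 + (1/6)·R3: [0, 0, 0, -68/15, -16/3, -4/3]
R5 ← R5 − (7/12)·R3: [0, 0, 0, 5/3, 2/3, -1/3]
R5 ← R5 + (25/68)·R4: [0, 0, 0, 0, -22/17, -14/17]
Echelon form has 5 nonzero rows, so rank(A) = 5.
The rank gives the maximum number of linearly independent rows: 5.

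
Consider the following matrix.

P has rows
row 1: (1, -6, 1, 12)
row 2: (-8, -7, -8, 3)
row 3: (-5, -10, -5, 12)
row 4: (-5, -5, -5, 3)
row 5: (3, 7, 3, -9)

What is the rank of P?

2

Row reduce to echelon form.
R2 ← R2 + (8)·R1: [0, -55, 0, 99]
R3 ← R3 + (5)·R1: [0, -40, 0, 72]
R4 ← R4 + (5)·R1: [0, -35, 0, 63]
R5 ← R5 − (3)·R1: [0, 25, 0, -45]
R3 ← R3 − (8/11)·R2: [0, 0, 0, 0]
R4 ← R4 − (7/11)·R2: [0, 0, 0, 0]
R5 ← R5 + (5/11)·R2: [0, 0, 0, 0]
Echelon form has 2 nonzero rows, so rank(P) = 2.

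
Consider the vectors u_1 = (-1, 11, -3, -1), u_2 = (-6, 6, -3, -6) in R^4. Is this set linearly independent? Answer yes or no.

Form the matrix with these vectors as rows and row reduce.
R2 ← R2 − (6)·R1: [0, -60, 15, 0]
2 nonzero rows, so the 2 vectors span a space of dimension 2.
Since 2 = 2, the vectors are linearly independent.

yes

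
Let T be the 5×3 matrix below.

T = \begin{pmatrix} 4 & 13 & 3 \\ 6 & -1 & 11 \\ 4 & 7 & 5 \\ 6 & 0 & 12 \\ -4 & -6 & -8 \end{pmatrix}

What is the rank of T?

3

Row reduce to echelon form.
R2 ← R2 − (3/2)·R1: [0, -41/2, 13/2]
R3 ← R3 − R1: [0, -6, 2]
R4 ← R4 − (3/2)·R1: [0, -39/2, 15/2]
R5 ← R5 + R1: [0, 7, -5]
R3 ← R3 − (12/41)·R2: [0, 0, 4/41]
R4 ← R4 − (39/41)·R2: [0, 0, 54/41]
R5 ← R5 + (14/41)·R2: [0, 0, -114/41]
R4 ← R4 − (27/2)·R3: [0, 0, 0]
R5 ← R5 + (57/2)·R3: [0, 0, 0]
Echelon form has 3 nonzero rows, so rank(T) = 3.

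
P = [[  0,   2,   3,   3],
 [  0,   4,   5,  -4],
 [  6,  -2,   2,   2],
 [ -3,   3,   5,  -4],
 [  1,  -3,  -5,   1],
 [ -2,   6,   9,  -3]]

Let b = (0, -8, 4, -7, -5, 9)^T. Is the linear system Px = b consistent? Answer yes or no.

Row reduce the augmented matrix [P | b].
Swap R1 ↔ R3
R4 ← R4 + (1/2)·R1: [0, 2, 6, -3, -5]
R5 ← R5 − (1/6)·R1: [0, -8/3, -16/3, 2/3, -17/3]
R6 ← R6 + (1/3)·R1: [0, 16/3, 29/3, -7/3, 31/3]
R3 ← R3 − (1/2)·R2: [0, 0, 1/2, 5, 4]
R4 ← R4 − (1/2)·R2: [0, 0, 7/2, -1, -1]
R5 ← R5 + (2/3)·R2: [0, 0, -2, -2, -11]
R6 ← R6 − (4/3)·R2: [0, 0, 3, 3, 21]
R4 ← R4 − (7)·R3: [0, 0, 0, -36, -29]
R5 ← R5 + (4)·R3: [0, 0, 0, 18, 5]
R6 ← R6 − (6)·R3: [0, 0, 0, -27, -3]
R5 ← R5 + (1/2)·R4: [0, 0, 0, 0, -19/2]
R6 ← R6 − (3/4)·R4: [0, 0, 0, 0, 75/4]
R6 ← R6 + (75/38)·R5: [0, 0, 0, 0, 0]
The echelon form has 5 nonzero rows; the last pivot sits in the augmented column, so rank(P) = 4 but rank([P|b]) = 5.
Since the ranks differ, the system is inconsistent.

no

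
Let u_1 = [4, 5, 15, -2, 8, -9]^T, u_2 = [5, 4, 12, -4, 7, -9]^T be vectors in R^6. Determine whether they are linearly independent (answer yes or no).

yes

Form the matrix with these vectors as rows and row reduce.
R2 ← R2 − (5/4)·R1: [0, -9/4, -27/4, -3/2, -3, 9/4]
2 nonzero rows, so the 2 vectors span a space of dimension 2.
Since 2 = 2, the vectors are linearly independent.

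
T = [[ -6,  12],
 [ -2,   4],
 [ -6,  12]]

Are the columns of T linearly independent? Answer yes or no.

Row reduce T to echelon form.
R2 ← R2 − (1/3)·R1: [0, 0]
R3 ← R3 − R1: [0, 0]
1 pivot among 2 columns.
Only 1 < 2 pivot columns, so the columns are linearly dependent.

no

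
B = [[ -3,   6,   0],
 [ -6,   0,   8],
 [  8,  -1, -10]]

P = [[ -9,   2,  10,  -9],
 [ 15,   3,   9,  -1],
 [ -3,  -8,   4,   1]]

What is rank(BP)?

2

First compute BP:
[[117,  12,  24,  21],
 [ 30, -76, -28,  62],
 [-57,  93,  31, -81]]
Now row reduce the product.
R2 ← R2 − (10/39)·R1: [0, -1028/13, -444/13, 736/13]
R3 ← R3 + (19/39)·R1: [0, 1285/13, 555/13, -920/13]
R3 ← R3 + (5/4)·R2: [0, 0, 0, 0]
2 nonzero rows, so rank(BP) = 2.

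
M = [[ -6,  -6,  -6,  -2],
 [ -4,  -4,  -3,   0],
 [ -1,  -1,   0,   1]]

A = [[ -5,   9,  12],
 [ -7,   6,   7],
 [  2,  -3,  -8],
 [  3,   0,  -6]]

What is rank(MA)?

2

First compute MA:
[[ 54, -72, -54],
 [ 42, -51, -52],
 [ 15, -15, -25]]
Now row reduce the product.
R2 ← R2 − (7/9)·R1: [0, 5, -10]
R3 ← R3 − (5/18)·R1: [0, 5, -10]
R3 ← R3 − R2: [0, 0, 0]
2 nonzero rows, so rank(MA) = 2.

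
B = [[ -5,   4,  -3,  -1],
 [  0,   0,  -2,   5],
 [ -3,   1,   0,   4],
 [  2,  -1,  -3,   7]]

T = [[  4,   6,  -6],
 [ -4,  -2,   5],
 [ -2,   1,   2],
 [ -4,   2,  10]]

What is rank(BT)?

First compute BT:
[[-26, -43,  34],
 [-16,   8,  46],
 [-32, -12,  63],
 [-10,  25,  47]]
Now row reduce the product.
R2 ← R2 − (8/13)·R1: [0, 448/13, 326/13]
R3 ← R3 − (16/13)·R1: [0, 532/13, 275/13]
R4 ← R4 − (5/13)·R1: [0, 540/13, 441/13]
R3 ← R3 − (19/16)·R2: [0, 0, -69/8]
R4 ← R4 − (135/112)·R2: [0, 0, 207/56]
R4 ← R4 + (3/7)·R3: [0, 0, 0]
3 nonzero rows, so rank(BT) = 3.

3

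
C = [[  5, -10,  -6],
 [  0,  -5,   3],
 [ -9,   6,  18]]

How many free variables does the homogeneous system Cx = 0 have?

1

Row reduce to echelon form.
R3 ← R3 + (9/5)·R1: [0, -12, 36/5]
R3 ← R3 − (12/5)·R2: [0, 0, 0]
2 nonzero rows, so rank(C) = 2.
C has 3 columns; by rank–nullity, nullity = 3 − 2 = 1.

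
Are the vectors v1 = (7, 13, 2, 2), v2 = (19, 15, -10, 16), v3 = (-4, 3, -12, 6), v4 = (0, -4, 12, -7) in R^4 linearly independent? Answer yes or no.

yes

Form the matrix with these vectors as rows and row reduce.
R2 ← R2 − (19/7)·R1: [0, -142/7, -108/7, 74/7]
R3 ← R3 + (4/7)·R1: [0, 73/7, -76/7, 50/7]
R3 ← R3 + (73/142)·R2: [0, 0, -1334/71, 893/71]
R4 ← R4 − (14/71)·R2: [0, 0, 1068/71, -645/71]
R4 ← R4 + (534/667)·R3: [0, 0, 0, 657/667]
4 nonzero rows, so the 4 vectors span a space of dimension 4.
Since 4 = 4, the vectors are linearly independent.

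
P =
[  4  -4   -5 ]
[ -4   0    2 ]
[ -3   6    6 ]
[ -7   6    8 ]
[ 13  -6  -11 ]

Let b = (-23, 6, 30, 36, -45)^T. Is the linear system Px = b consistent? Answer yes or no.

Row reduce the augmented matrix [P | b].
R2 ← R2 + R1: [0, -4, -3, -17]
R3 ← R3 + (3/4)·R1: [0, 3, 9/4, 51/4]
R4 ← R4 + (7/4)·R1: [0, -1, -3/4, -17/4]
R5 ← R5 − (13/4)·R1: [0, 7, 21/4, 119/4]
R3 ← R3 + (3/4)·R2: [0, 0, 0, 0]
R4 ← R4 − (1/4)·R2: [0, 0, 0, 0]
R5 ← R5 + (7/4)·R2: [0, 0, 0, 0]
The echelon form has 2 nonzero rows, and every pivot lies in the first 3 columns, so rank(P) = rank([P|b]) = 2.
The system is consistent.

yes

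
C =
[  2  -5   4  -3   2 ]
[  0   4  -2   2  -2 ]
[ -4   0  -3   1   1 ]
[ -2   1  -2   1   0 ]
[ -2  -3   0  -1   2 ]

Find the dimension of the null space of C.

3

Row reduce to echelon form.
R3 ← R3 + (2)·R1: [0, -10, 5, -5, 5]
R4 ← R4 + R1: [0, -4, 2, -2, 2]
R5 ← R5 + R1: [0, -8, 4, -4, 4]
R3 ← R3 + (5/2)·R2: [0, 0, 0, 0, 0]
R4 ← R4 + R2: [0, 0, 0, 0, 0]
R5 ← R5 + (2)·R2: [0, 0, 0, 0, 0]
2 nonzero rows, so rank(C) = 2.
C has 5 columns; by rank–nullity, nullity = 5 − 2 = 3.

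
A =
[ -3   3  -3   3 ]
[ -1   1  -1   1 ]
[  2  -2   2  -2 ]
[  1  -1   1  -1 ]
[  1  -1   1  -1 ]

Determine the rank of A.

Row reduce to echelon form.
R2 ← R2 − (1/3)·R1: [0, 0, 0, 0]
R3 ← R3 + (2/3)·R1: [0, 0, 0, 0]
R4 ← R4 + (1/3)·R1: [0, 0, 0, 0]
R5 ← R5 + (1/3)·R1: [0, 0, 0, 0]
Echelon form has 1 nonzero row, so rank(A) = 1.

1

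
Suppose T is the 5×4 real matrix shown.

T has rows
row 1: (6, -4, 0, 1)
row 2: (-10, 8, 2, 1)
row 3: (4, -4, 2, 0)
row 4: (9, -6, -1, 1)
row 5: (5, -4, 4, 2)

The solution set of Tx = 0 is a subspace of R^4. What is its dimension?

Row reduce to echelon form.
R2 ← R2 + (5/3)·R1: [0, 4/3, 2, 8/3]
R3 ← R3 − (2/3)·R1: [0, -4/3, 2, -2/3]
R4 ← R4 − (3/2)·R1: [0, 0, -1, -1/2]
R5 ← R5 − (5/6)·R1: [0, -2/3, 4, 7/6]
R3 ← R3 + R2: [0, 0, 4, 2]
R5 ← R5 + (1/2)·R2: [0, 0, 5, 5/2]
R4 ← R4 + (1/4)·R3: [0, 0, 0, 0]
R5 ← R5 − (5/4)·R3: [0, 0, 0, 0]
3 nonzero rows, so rank(T) = 3.
T has 4 columns; by rank–nullity, nullity = 4 − 3 = 1.

1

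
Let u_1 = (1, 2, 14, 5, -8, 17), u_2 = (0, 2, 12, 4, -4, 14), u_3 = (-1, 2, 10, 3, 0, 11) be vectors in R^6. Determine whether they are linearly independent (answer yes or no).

no

Form the matrix with these vectors as rows and row reduce.
R3 ← R3 + R1: [0, 4, 24, 8, -8, 28]
R3 ← R3 − (2)·R2: [0, 0, 0, 0, 0, 0]
2 nonzero rows, so the 3 vectors span a space of dimension 2.
Since 2 < 3, the vectors are linearly dependent.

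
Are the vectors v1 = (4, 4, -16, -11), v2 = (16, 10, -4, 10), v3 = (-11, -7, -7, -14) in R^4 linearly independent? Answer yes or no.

yes

Form the matrix with these vectors as rows and row reduce.
R2 ← R2 − (4)·R1: [0, -6, 60, 54]
R3 ← R3 + (11/4)·R1: [0, 4, -51, -177/4]
R3 ← R3 + (2/3)·R2: [0, 0, -11, -33/4]
3 nonzero rows, so the 3 vectors span a space of dimension 3.
Since 3 = 3, the vectors are linearly independent.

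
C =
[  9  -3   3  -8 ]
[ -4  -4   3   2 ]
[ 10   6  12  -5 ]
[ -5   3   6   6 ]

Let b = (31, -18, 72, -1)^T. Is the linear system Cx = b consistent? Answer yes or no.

yes

Row reduce the augmented matrix [C | b].
R2 ← R2 + (4/9)·R1: [0, -16/3, 13/3, -14/9, -38/9]
R3 ← R3 − (10/9)·R1: [0, 28/3, 26/3, 35/9, 338/9]
R4 ← R4 + (5/9)·R1: [0, 4/3, 23/3, 14/9, 146/9]
R3 ← R3 + (7/4)·R2: [0, 0, 65/4, 7/6, 181/6]
R4 ← R4 + (1/4)·R2: [0, 0, 35/4, 7/6, 91/6]
R4 ← R4 − (7/13)·R3: [0, 0, 0, 7/13, -14/13]
The echelon form has 4 nonzero rows, and every pivot lies in the first 4 columns, so rank(C) = rank([C|b]) = 4.
The system is consistent.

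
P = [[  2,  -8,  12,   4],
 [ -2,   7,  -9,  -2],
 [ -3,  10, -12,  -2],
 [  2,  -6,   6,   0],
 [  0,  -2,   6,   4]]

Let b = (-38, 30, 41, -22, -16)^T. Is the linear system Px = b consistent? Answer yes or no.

yes

Row reduce the augmented matrix [P | b].
R2 ← R2 + R1: [0, -1, 3, 2, -8]
R3 ← R3 + (3/2)·R1: [0, -2, 6, 4, -16]
R4 ← R4 − R1: [0, 2, -6, -4, 16]
R3 ← R3 − (2)·R2: [0, 0, 0, 0, 0]
R4 ← R4 + (2)·R2: [0, 0, 0, 0, 0]
R5 ← R5 − (2)·R2: [0, 0, 0, 0, 0]
The echelon form has 2 nonzero rows, and every pivot lies in the first 4 columns, so rank(P) = rank([P|b]) = 2.
The system is consistent.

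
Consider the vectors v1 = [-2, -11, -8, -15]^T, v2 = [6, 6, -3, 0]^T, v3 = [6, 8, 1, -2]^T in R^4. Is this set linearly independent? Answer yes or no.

Form the matrix with these vectors as rows and row reduce.
R2 ← R2 + (3)·R1: [0, -27, -27, -45]
R3 ← R3 + (3)·R1: [0, -25, -23, -47]
R3 ← R3 − (25/27)·R2: [0, 0, 2, -16/3]
3 nonzero rows, so the 3 vectors span a space of dimension 3.
Since 3 = 3, the vectors are linearly independent.

yes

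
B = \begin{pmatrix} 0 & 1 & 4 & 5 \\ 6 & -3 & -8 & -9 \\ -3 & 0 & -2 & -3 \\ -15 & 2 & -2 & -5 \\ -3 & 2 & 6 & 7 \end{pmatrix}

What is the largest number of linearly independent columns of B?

Row reduce to echelon form.
Swap R1 ↔ R2
R3 ← R3 + (1/2)·R1: [0, -3/2, -6, -15/2]
R4 ← R4 + (5/2)·R1: [0, -11/2, -22, -55/2]
R5 ← R5 + (1/2)·R1: [0, 1/2, 2, 5/2]
R3 ← R3 + (3/2)·R2: [0, 0, 0, 0]
R4 ← R4 + (11/2)·R2: [0, 0, 0, 0]
R5 ← R5 − (1/2)·R2: [0, 0, 0, 0]
Echelon form has 2 nonzero rows, so rank(B) = 2.
The rank gives the maximum number of linearly independent columns: 2.

2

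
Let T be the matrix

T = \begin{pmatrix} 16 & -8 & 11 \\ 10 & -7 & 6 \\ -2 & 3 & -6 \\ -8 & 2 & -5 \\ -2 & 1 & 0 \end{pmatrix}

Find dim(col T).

3

Row reduce to echelon form.
R2 ← R2 − (5/8)·R1: [0, -2, -7/8]
R3 ← R3 + (1/8)·R1: [0, 2, -37/8]
R4 ← R4 + (1/2)·R1: [0, -2, 1/2]
R5 ← R5 + (1/8)·R1: [0, 0, 11/8]
R3 ← R3 + R2: [0, 0, -11/2]
R4 ← R4 − R2: [0, 0, 11/8]
R4 ← R4 + (1/4)·R3: [0, 0, 0]
R5 ← R5 + (1/4)·R3: [0, 0, 0]
Echelon form has 3 nonzero rows, so rank(T) = 3.
The column space has dimension equal to the rank: 3.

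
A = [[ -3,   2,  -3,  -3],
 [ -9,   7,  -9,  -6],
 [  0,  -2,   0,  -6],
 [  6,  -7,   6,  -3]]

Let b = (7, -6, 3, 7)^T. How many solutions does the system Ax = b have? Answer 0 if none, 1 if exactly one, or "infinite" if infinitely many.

0

Row reduce the augmented matrix [A | b].
R2 ← R2 − (3)·R1: [0, 1, 0, 3, -27]
R4 ← R4 + (2)·R1: [0, -3, 0, -9, 21]
R3 ← R3 + (2)·R2: [0, 0, 0, 0, -51]
R4 ← R4 + (3)·R2: [0, 0, 0, 0, -60]
R4 ← R4 − (20/17)·R3: [0, 0, 0, 0, 0]
The echelon form has 3 nonzero rows; the last pivot sits in the augmented column, so rank(A) = 2 but rank([A|b]) = 3.
Since the ranks differ, the system is inconsistent.
It has no solutions.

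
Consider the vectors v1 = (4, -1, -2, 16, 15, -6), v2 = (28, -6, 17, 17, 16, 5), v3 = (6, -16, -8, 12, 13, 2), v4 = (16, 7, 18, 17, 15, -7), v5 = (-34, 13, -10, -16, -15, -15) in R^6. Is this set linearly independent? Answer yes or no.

Form the matrix with these vectors as rows and row reduce.
R2 ← R2 − (7)·R1: [0, 1, 31, -95, -89, 47]
R3 ← R3 − (3/2)·R1: [0, -29/2, -5, -12, -19/2, 11]
R4 ← R4 − (4)·R1: [0, 11, 26, -47, -45, 17]
R5 ← R5 + (17/2)·R1: [0, 9/2, -27, 120, 225/2, -66]
R3 ← R3 + (29/2)·R2: [0, 0, 889/2, -2779/2, -1300, 1385/2]
R4 ← R4 − (11)·R2: [0, 0, -315, 998, 934, -500]
R5 ← R5 − (9/2)·R2: [0, 0, -333/2, 1095/2, 513, -555/2]
R4 ← R4 + (90/127)·R3: [0, 0, 0, 1691/127, 1618/127, -1175/127]
R5 ← R5 + (333/889)·R3: [0, 0, 0, 3432/127, 23157/889, -16095/889]
R5 ← R5 − (3432/1691)·R4: [0, 0, 0, 0, 2265/11837, 7965/11837]
5 nonzero rows, so the 5 vectors span a space of dimension 5.
Since 5 = 5, the vectors are linearly independent.

yes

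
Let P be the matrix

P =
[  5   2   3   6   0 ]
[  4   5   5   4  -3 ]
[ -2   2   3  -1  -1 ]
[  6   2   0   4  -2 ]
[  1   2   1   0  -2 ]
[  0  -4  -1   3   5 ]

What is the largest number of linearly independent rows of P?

Row reduce to echelon form.
R2 ← R2 − (4/5)·R1: [0, 17/5, 13/5, -4/5, -3]
R3 ← R3 + (2/5)·R1: [0, 14/5, 21/5, 7/5, -1]
R4 ← R4 − (6/5)·R1: [0, -2/5, -18/5, -16/5, -2]
R5 ← R5 − (1/5)·R1: [0, 8/5, 2/5, -6/5, -2]
R3 ← R3 − (14/17)·R2: [0, 0, 35/17, 35/17, 25/17]
R4 ← R4 + (2/17)·R2: [0, 0, -56/17, -56/17, -40/17]
R5 ← R5 − (8/17)·R2: [0, 0, -14/17, -14/17, -10/17]
R6 ← R6 + (20/17)·R2: [0, 0, 35/17, 35/17, 25/17]
R4 ← R4 + (8/5)·R3: [0, 0, 0, 0, 0]
R5 ← R5 + (2/5)·R3: [0, 0, 0, 0, 0]
R6 ← R6 − R3: [0, 0, 0, 0, 0]
Echelon form has 3 nonzero rows, so rank(P) = 3.
The rank gives the maximum number of linearly independent rows: 3.

3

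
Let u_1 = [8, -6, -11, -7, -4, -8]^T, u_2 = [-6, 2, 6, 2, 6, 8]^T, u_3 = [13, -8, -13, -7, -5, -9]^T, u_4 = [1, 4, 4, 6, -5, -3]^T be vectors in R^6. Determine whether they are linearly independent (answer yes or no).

no

Form the matrix with these vectors as rows and row reduce.
R2 ← R2 + (3/4)·R1: [0, -5/2, -9/4, -13/4, 3, 2]
R3 ← R3 − (13/8)·R1: [0, 7/4, 39/8, 35/8, 3/2, 4]
R4 ← R4 − (1/8)·R1: [0, 19/4, 43/8, 55/8, -9/2, -2]
R3 ← R3 + (7/10)·R2: [0, 0, 33/10, 21/10, 18/5, 27/5]
R4 ← R4 + (19/10)·R2: [0, 0, 11/10, 7/10, 6/5, 9/5]
R4 ← R4 − (1/3)·R3: [0, 0, 0, 0, 0, 0]
3 nonzero rows, so the 4 vectors span a space of dimension 3.
Since 3 < 4, the vectors are linearly dependent.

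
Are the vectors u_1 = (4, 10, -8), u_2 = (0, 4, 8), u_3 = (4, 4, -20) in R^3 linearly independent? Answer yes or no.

Form the matrix with these vectors as rows and row reduce.
R3 ← R3 − R1: [0, -6, -12]
R3 ← R3 + (3/2)·R2: [0, 0, 0]
2 nonzero rows, so the 3 vectors span a space of dimension 2.
Since 2 < 3, the vectors are linearly dependent.

no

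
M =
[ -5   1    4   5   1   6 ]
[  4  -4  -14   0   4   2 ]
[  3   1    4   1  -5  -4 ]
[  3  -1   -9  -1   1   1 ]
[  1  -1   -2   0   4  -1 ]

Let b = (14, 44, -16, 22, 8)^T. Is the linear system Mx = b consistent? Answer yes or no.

yes

Row reduce the augmented matrix [M | b].
R2 ← R2 + (4/5)·R1: [0, -16/5, -54/5, 4, 24/5, 34/5, 276/5]
R3 ← R3 + (3/5)·R1: [0, 8/5, 32/5, 4, -22/5, -2/5, -38/5]
R4 ← R4 + (3/5)·R1: [0, -2/5, -33/5, 2, 8/5, 23/5, 152/5]
R5 ← R5 + (1/5)·R1: [0, -4/5, -6/5, 1, 21/5, 1/5, 54/5]
R3 ← R3 + (1/2)·R2: [0, 0, 1, 6, -2, 3, 20]
R4 ← R4 − (1/8)·R2: [0, 0, -21/4, 3/2, 1, 15/4, 47/2]
R5 ← R5 − (1/4)·R2: [0, 0, 3/2, 0, 3, -3/2, -3]
R4 ← R4 + (21/4)·R3: [0, 0, 0, 33, -19/2, 39/2, 257/2]
R5 ← R5 − (3/2)·R3: [0, 0, 0, -9, 6, -6, -33]
R5 ← R5 + (3/11)·R4: [0, 0, 0, 0, 75/22, -15/22, 45/22]
The echelon form has 5 nonzero rows, and every pivot lies in the first 6 columns, so rank(M) = rank([M|b]) = 5.
The system is consistent.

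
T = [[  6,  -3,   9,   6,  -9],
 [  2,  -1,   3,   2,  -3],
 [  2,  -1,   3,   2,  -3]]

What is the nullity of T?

Row reduce to echelon form.
R2 ← R2 − (1/3)·R1: [0, 0, 0, 0, 0]
R3 ← R3 − (1/3)·R1: [0, 0, 0, 0, 0]
1 nonzero row, so rank(T) = 1.
T has 5 columns; by rank–nullity, nullity = 5 − 1 = 4.

4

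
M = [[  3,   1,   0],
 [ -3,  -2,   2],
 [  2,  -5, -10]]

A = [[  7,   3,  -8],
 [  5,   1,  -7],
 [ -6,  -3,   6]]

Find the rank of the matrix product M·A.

3

First compute MA:
[[ 26,  10, -31],
 [-43, -17,  50],
 [ 49,  31, -41]]
Now row reduce the product.
R2 ← R2 + (43/26)·R1: [0, -6/13, -33/26]
R3 ← R3 − (49/26)·R1: [0, 158/13, 453/26]
R3 ← R3 + (79/3)·R2: [0, 0, -16]
3 nonzero rows, so rank(MA) = 3.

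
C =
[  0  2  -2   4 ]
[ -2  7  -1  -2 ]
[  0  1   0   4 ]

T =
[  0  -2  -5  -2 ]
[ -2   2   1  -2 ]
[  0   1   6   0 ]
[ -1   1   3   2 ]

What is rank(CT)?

3

First compute CT:
[[ -8,   6,   2,   4],
 [-12,  15,   5, -14],
 [ -6,   6,  13,   6]]
Now row reduce the product.
R2 ← R2 − (3/2)·R1: [0, 6, 2, -20]
R3 ← R3 − (3/4)·R1: [0, 3/2, 23/2, 3]
R3 ← R3 − (1/4)·R2: [0, 0, 11, 8]
3 nonzero rows, so rank(CT) = 3.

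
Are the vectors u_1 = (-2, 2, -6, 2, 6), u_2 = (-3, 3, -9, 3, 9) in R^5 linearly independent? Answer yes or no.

no

Form the matrix with these vectors as rows and row reduce.
R2 ← R2 − (3/2)·R1: [0, 0, 0, 0, 0]
1 nonzero row, so the 2 vectors span a space of dimension 1.
Since 1 < 2, the vectors are linearly dependent.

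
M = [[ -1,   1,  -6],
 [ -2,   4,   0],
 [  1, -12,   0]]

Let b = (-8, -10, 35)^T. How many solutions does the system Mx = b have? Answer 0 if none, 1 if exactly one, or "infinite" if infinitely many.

1

Row reduce the augmented matrix [M | b].
R2 ← R2 − (2)·R1: [0, 2, 12, 6]
R3 ← R3 + R1: [0, -11, -6, 27]
R3 ← R3 + (11/2)·R2: [0, 0, 60, 60]
The echelon form has 3 nonzero rows, and every pivot lies in the first 3 columns, so rank(M) = rank([M|b]) = 3.
The system is consistent.
rank = 3 = number of unknowns, so the solution is unique.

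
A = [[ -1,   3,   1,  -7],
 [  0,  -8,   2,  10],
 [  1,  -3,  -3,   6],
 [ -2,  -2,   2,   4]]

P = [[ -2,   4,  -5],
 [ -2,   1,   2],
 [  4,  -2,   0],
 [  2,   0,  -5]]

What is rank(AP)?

First compute AP:
[[-14,  -3,  46],
 [ 44, -12, -66],
 [  4,   7, -41],
 [ 24, -14, -14]]
Now row reduce the product.
R2 ← R2 + (22/7)·R1: [0, -150/7, 550/7]
R3 ← R3 + (2/7)·R1: [0, 43/7, -195/7]
R4 ← R4 + (12/7)·R1: [0, -134/7, 454/7]
R3 ← R3 + (43/150)·R2: [0, 0, -16/3]
R4 ← R4 − (67/75)·R2: [0, 0, -16/3]
R4 ← R4 − R3: [0, 0, 0]
3 nonzero rows, so rank(AP) = 3.

3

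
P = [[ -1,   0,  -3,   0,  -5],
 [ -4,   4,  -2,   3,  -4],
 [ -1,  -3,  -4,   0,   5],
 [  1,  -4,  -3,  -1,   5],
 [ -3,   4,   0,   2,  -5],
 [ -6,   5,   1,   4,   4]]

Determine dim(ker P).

Row reduce to echelon form.
R2 ← R2 − (4)·R1: [0, 4, 10, 3, 16]
R3 ← R3 − R1: [0, -3, -1, 0, 10]
R4 ← R4 + R1: [0, -4, -6, -1, 0]
R5 ← R5 − (3)·R1: [0, 4, 9, 2, 10]
R6 ← R6 − (6)·R1: [0, 5, 19, 4, 34]
R3 ← R3 + (3/4)·R2: [0, 0, 13/2, 9/4, 22]
R4 ← R4 + R2: [0, 0, 4, 2, 16]
R5 ← R5 − R2: [0, 0, -1, -1, -6]
R6 ← R6 − (5/4)·R2: [0, 0, 13/2, 1/4, 14]
R4 ← R4 − (8/13)·R3: [0, 0, 0, 8/13, 32/13]
R5 ← R5 + (2/13)·R3: [0, 0, 0, -17/26, -34/13]
R6 ← R6 − R3: [0, 0, 0, -2, -8]
R5 ← R5 + (17/16)·R4: [0, 0, 0, 0, 0]
R6 ← R6 + (13/4)·R4: [0, 0, 0, 0, 0]
4 nonzero rows, so rank(P) = 4.
P has 5 columns; by rank–nullity, nullity = 5 − 4 = 1.

1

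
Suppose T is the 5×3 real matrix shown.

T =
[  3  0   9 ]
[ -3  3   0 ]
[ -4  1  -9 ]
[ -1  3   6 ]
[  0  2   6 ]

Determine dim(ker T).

1

Row reduce to echelon form.
R2 ← R2 + R1: [0, 3, 9]
R3 ← R3 + (4/3)·R1: [0, 1, 3]
R4 ← R4 + (1/3)·R1: [0, 3, 9]
R3 ← R3 − (1/3)·R2: [0, 0, 0]
R4 ← R4 − R2: [0, 0, 0]
R5 ← R5 − (2/3)·R2: [0, 0, 0]
2 nonzero rows, so rank(T) = 2.
T has 3 columns; by rank–nullity, nullity = 3 − 2 = 1.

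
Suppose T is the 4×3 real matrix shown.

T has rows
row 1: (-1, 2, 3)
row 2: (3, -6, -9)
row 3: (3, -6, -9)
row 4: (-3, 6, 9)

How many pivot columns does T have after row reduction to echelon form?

Row reduce to echelon form.
R2 ← R2 + (3)·R1: [0, 0, 0]
R3 ← R3 + (3)·R1: [0, 0, 0]
R4 ← R4 − (3)·R1: [0, 0, 0]
Echelon form has 1 nonzero row, so rank(T) = 1.
Each nonzero row contributes one pivot column: 1 pivot columns.

1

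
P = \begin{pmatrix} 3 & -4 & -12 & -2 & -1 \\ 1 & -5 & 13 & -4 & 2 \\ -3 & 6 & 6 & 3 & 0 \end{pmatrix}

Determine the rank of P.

3

Row reduce to echelon form.
R2 ← R2 − (1/3)·R1: [0, -11/3, 17, -10/3, 7/3]
R3 ← R3 + R1: [0, 2, -6, 1, -1]
R3 ← R3 + (6/11)·R2: [0, 0, 36/11, -9/11, 3/11]
Echelon form has 3 nonzero rows, so rank(P) = 3.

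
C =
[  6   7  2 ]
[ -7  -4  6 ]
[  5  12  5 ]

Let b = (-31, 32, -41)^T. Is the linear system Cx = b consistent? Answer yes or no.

yes

Row reduce the augmented matrix [C | b].
R2 ← R2 + (7/6)·R1: [0, 25/6, 25/3, -25/6]
R3 ← R3 − (5/6)·R1: [0, 37/6, 10/3, -91/6]
R3 ← R3 − (37/25)·R2: [0, 0, -9, -9]
The echelon form has 3 nonzero rows, and every pivot lies in the first 3 columns, so rank(C) = rank([C|b]) = 3.
The system is consistent.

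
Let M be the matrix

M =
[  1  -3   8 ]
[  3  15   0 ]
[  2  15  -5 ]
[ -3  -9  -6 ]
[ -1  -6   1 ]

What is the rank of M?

2

Row reduce to echelon form.
R2 ← R2 − (3)·R1: [0, 24, -24]
R3 ← R3 − (2)·R1: [0, 21, -21]
R4 ← R4 + (3)·R1: [0, -18, 18]
R5 ← R5 + R1: [0, -9, 9]
R3 ← R3 − (7/8)·R2: [0, 0, 0]
R4 ← R4 + (3/4)·R2: [0, 0, 0]
R5 ← R5 + (3/8)·R2: [0, 0, 0]
Echelon form has 2 nonzero rows, so rank(M) = 2.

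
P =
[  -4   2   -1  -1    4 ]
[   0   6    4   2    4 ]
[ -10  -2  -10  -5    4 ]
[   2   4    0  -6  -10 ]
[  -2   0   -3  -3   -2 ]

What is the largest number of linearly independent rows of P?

4

Row reduce to echelon form.
R3 ← R3 − (5/2)·R1: [0, -7, -15/2, -5/2, -6]
R4 ← R4 + (1/2)·R1: [0, 5, -1/2, -13/2, -8]
R5 ← R5 − (1/2)·R1: [0, -1, -5/2, -5/2, -4]
R3 ← R3 + (7/6)·R2: [0, 0, -17/6, -1/6, -4/3]
R4 ← R4 − (5/6)·R2: [0, 0, -23/6, -49/6, -34/3]
R5 ← R5 + (1/6)·R2: [0, 0, -11/6, -13/6, -10/3]
R4 ← R4 − (23/17)·R3: [0, 0, 0, -135/17, -162/17]
R5 ← R5 − (11/17)·R3: [0, 0, 0, -35/17, -42/17]
R5 ← R5 − (7/27)·R4: [0, 0, 0, 0, 0]
Echelon form has 4 nonzero rows, so rank(P) = 4.
The rank gives the maximum number of linearly independent rows: 4.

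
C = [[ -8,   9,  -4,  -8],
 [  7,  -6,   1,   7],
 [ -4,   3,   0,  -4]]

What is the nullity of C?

Row reduce to echelon form.
R2 ← R2 + (7/8)·R1: [0, 15/8, -5/2, 0]
R3 ← R3 − (1/2)·R1: [0, -3/2, 2, 0]
R3 ← R3 + (4/5)·R2: [0, 0, 0, 0]
2 nonzero rows, so rank(C) = 2.
C has 4 columns; by rank–nullity, nullity = 4 − 2 = 2.

2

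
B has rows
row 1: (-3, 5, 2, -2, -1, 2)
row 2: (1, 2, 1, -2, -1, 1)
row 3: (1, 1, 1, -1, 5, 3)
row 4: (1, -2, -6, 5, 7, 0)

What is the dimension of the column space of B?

Row reduce to echelon form.
R2 ← R2 + (1/3)·R1: [0, 11/3, 5/3, -8/3, -4/3, 5/3]
R3 ← R3 + (1/3)·R1: [0, 8/3, 5/3, -5/3, 14/3, 11/3]
R4 ← R4 + (1/3)·R1: [0, -1/3, -16/3, 13/3, 20/3, 2/3]
R3 ← R3 − (8/11)·R2: [0, 0, 5/11, 3/11, 62/11, 27/11]
R4 ← R4 + (1/11)·R2: [0, 0, -57/11, 45/11, 72/11, 9/11]
R4 ← R4 + (57/5)·R3: [0, 0, 0, 36/5, 354/5, 144/5]
Echelon form has 4 nonzero rows, so rank(B) = 4.
The column space has dimension equal to the rank: 4.

4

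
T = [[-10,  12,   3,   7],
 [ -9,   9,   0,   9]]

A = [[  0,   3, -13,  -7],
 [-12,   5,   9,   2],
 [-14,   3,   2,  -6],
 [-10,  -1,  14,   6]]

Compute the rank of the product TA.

First compute TA:
[[-256,  32, 342, 118],
 [-198,   9, 324, 135]]
Now row reduce the product.
R2 ← R2 − (99/128)·R1: [0, -63/4, 3807/64, 2799/64]
2 nonzero rows, so rank(TA) = 2.

2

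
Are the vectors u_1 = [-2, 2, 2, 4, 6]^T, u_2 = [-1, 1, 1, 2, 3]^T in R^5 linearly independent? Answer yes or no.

Form the matrix with these vectors as rows and row reduce.
R2 ← R2 − (1/2)·R1: [0, 0, 0, 0, 0]
1 nonzero row, so the 2 vectors span a space of dimension 1.
Since 1 < 2, the vectors are linearly dependent.

no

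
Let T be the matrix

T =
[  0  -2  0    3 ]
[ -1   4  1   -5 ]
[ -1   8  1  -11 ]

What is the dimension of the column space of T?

Row reduce to echelon form.
Swap R1 ↔ R2
R3 ← R3 − R1: [0, 4, 0, -6]
R3 ← R3 + (2)·R2: [0, 0, 0, 0]
Echelon form has 2 nonzero rows, so rank(T) = 2.
The column space has dimension equal to the rank: 2.

2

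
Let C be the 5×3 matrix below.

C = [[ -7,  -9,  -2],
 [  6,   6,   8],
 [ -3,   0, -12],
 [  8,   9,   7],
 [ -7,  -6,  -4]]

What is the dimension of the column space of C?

3

Row reduce to echelon form.
R2 ← R2 + (6/7)·R1: [0, -12/7, 44/7]
R3 ← R3 − (3/7)·R1: [0, 27/7, -78/7]
R4 ← R4 + (8/7)·R1: [0, -9/7, 33/7]
R5 ← R5 − R1: [0, 3, -2]
R3 ← R3 + (9/4)·R2: [0, 0, 3]
R4 ← R4 − (3/4)·R2: [0, 0, 0]
R5 ← R5 + (7/4)·R2: [0, 0, 9]
R5 ← R5 − (3)·R3: [0, 0, 0]
Echelon form has 3 nonzero rows, so rank(C) = 3.
The column space has dimension equal to the rank: 3.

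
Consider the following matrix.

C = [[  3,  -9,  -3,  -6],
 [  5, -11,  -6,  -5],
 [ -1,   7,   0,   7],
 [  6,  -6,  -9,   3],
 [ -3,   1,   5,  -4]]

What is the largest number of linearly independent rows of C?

Row reduce to echelon form.
R2 ← R2 − (5/3)·R1: [0, 4, -1, 5]
R3 ← R3 + (1/3)·R1: [0, 4, -1, 5]
R4 ← R4 − (2)·R1: [0, 12, -3, 15]
R5 ← R5 + R1: [0, -8, 2, -10]
R3 ← R3 − R2: [0, 0, 0, 0]
R4 ← R4 − (3)·R2: [0, 0, 0, 0]
R5 ← R5 + (2)·R2: [0, 0, 0, 0]
Echelon form has 2 nonzero rows, so rank(C) = 2.
The rank gives the maximum number of linearly independent rows: 2.

2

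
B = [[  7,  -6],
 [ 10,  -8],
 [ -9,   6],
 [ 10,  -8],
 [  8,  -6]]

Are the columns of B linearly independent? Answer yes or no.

yes

Row reduce B to echelon form.
R2 ← R2 − (10/7)·R1: [0, 4/7]
R3 ← R3 + (9/7)·R1: [0, -12/7]
R4 ← R4 − (10/7)·R1: [0, 4/7]
R5 ← R5 − (8/7)·R1: [0, 6/7]
R3 ← R3 + (3)·R2: [0, 0]
R4 ← R4 − R2: [0, 0]
R5 ← R5 − (3/2)·R2: [0, 0]
2 pivots among 2 columns.
Every column is a pivot column, so the columns are linearly independent.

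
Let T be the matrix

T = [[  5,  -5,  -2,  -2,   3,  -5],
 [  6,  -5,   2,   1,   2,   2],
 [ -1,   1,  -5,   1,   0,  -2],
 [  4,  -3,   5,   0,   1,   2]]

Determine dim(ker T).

Row reduce to echelon form.
R2 ← R2 − (6/5)·R1: [0, 1, 22/5, 17/5, -8/5, 8]
R3 ← R3 + (1/5)·R1: [0, 0, -27/5, 3/5, 3/5, -3]
R4 ← R4 − (4/5)·R1: [0, 1, 33/5, 8/5, -7/5, 6]
R4 ← R4 − R2: [0, 0, 11/5, -9/5, 1/5, -2]
R4 ← R4 + (11/27)·R3: [0, 0, 0, -14/9, 4/9, -29/9]
4 nonzero rows, so rank(T) = 4.
T has 6 columns; by rank–nullity, nullity = 6 − 4 = 2.

2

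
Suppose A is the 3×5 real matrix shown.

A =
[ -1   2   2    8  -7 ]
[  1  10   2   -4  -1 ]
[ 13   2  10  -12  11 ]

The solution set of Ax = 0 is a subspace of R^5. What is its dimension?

Row reduce to echelon form.
R2 ← R2 + R1: [0, 12, 4, 4, -8]
R3 ← R3 + (13)·R1: [0, 28, 36, 92, -80]
R3 ← R3 − (7/3)·R2: [0, 0, 80/3, 248/3, -184/3]
3 nonzero rows, so rank(A) = 3.
A has 5 columns; by rank–nullity, nullity = 5 − 3 = 2.

2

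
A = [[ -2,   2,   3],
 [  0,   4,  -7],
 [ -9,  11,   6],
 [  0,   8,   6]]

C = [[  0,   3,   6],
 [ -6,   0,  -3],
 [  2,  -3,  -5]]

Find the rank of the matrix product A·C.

First compute AC:
[[ -6, -15, -33],
 [-38,  21,  23],
 [-54, -45, -117],
 [-36, -18, -54]]
Now row reduce the product.
R2 ← R2 − (19/3)·R1: [0, 116, 232]
R3 ← R3 − (9)·R1: [0, 90, 180]
R4 ← R4 − (6)·R1: [0, 72, 144]
R3 ← R3 − (45/58)·R2: [0, 0, 0]
R4 ← R4 − (18/29)·R2: [0, 0, 0]
2 nonzero rows, so rank(AC) = 2.

2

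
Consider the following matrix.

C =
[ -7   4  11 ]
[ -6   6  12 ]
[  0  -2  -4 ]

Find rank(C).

3

Row reduce to echelon form.
R2 ← R2 − (6/7)·R1: [0, 18/7, 18/7]
R3 ← R3 + (7/9)·R2: [0, 0, -2]
Echelon form has 3 nonzero rows, so rank(C) = 3.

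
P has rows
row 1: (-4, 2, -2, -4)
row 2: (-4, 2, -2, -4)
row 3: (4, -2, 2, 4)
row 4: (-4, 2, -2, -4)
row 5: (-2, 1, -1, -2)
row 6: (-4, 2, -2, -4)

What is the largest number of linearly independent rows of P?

1

Row reduce to echelon form.
R2 ← R2 − R1: [0, 0, 0, 0]
R3 ← R3 + R1: [0, 0, 0, 0]
R4 ← R4 − R1: [0, 0, 0, 0]
R5 ← R5 − (1/2)·R1: [0, 0, 0, 0]
R6 ← R6 − R1: [0, 0, 0, 0]
Echelon form has 1 nonzero row, so rank(P) = 1.
The rank gives the maximum number of linearly independent rows: 1.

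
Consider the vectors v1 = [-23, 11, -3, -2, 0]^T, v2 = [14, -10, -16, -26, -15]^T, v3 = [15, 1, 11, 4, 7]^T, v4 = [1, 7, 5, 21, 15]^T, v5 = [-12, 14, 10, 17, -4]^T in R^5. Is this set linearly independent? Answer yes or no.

Form the matrix with these vectors as rows and row reduce.
R2 ← R2 + (14/23)·R1: [0, -76/23, -410/23, -626/23, -15]
R3 ← R3 + (15/23)·R1: [0, 188/23, 208/23, 62/23, 7]
R4 ← R4 + (1/23)·R1: [0, 172/23, 112/23, 481/23, 15]
R5 ← R5 − (12/23)·R1: [0, 190/23, 266/23, 415/23, -4]
R3 ← R3 + (47/19)·R2: [0, 0, -666/19, -1228/19, -572/19]
R4 ← R4 + (43/19)·R2: [0, 0, -674/19, -773/19, -360/19]
R5 ← R5 + (5/2)·R2: [0, 0, -33, -50, -83/2]
R4 ← R4 − (337/333)·R3: [0, 0, 0, 8233/333, 3836/333]
R5 ← R5 − (209/222)·R3: [0, 0, 0, 1204/111, -2921/222]
R5 ← R5 − (3612/8233)·R4: [0, 0, 0, 0, -299871/16466]
5 nonzero rows, so the 5 vectors span a space of dimension 5.
Since 5 = 5, the vectors are linearly independent.

yes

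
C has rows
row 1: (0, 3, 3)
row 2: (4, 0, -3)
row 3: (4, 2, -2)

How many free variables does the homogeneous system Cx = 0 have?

0

Row reduce to echelon form.
Swap R1 ↔ R2
R3 ← R3 − R1: [0, 2, 1]
R3 ← R3 − (2/3)·R2: [0, 0, -1]
3 nonzero rows, so rank(C) = 3.
C has 3 columns; by rank–nullity, nullity = 3 − 3 = 0.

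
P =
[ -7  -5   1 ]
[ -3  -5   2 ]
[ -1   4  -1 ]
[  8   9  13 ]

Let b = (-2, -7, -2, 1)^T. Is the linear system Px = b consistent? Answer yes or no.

Row reduce the augmented matrix [P | b].
R2 ← R2 − (3/7)·R1: [0, -20/7, 11/7, -43/7]
R3 ← R3 − (1/7)·R1: [0, 33/7, -8/7, -12/7]
R4 ← R4 + (8/7)·R1: [0, 23/7, 99/7, -9/7]
R3 ← R3 + (33/20)·R2: [0, 0, 29/20, -237/20]
R4 ← R4 + (23/20)·R2: [0, 0, 319/20, -167/20]
R4 ← R4 − (11)·R3: [0, 0, 0, 122]
The echelon form has 4 nonzero rows; the last pivot sits in the augmented column, so rank(P) = 3 but rank([P|b]) = 4.
Since the ranks differ, the system is inconsistent.

no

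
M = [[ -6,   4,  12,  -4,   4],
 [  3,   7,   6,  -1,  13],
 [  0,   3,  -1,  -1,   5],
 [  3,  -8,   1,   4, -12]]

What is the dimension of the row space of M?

Row reduce to echelon form.
R2 ← R2 + (1/2)·R1: [0, 9, 12, -3, 15]
R4 ← R4 + (1/2)·R1: [0, -6, 7, 2, -10]
R3 ← R3 − (1/3)·R2: [0, 0, -5, 0, 0]
R4 ← R4 + (2/3)·R2: [0, 0, 15, 0, 0]
R4 ← R4 + (3)·R3: [0, 0, 0, 0, 0]
Echelon form has 3 nonzero rows, so rank(M) = 3.
The row space has dimension equal to the rank: 3.

3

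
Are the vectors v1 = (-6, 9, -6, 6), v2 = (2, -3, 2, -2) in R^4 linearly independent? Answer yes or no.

Form the matrix with these vectors as rows and row reduce.
R2 ← R2 + (1/3)·R1: [0, 0, 0, 0]
1 nonzero row, so the 2 vectors span a space of dimension 1.
Since 1 < 2, the vectors are linearly dependent.

no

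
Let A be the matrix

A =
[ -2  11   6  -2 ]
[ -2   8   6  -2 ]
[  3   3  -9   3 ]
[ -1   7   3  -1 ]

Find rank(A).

Row reduce to echelon form.
R2 ← R2 − R1: [0, -3, 0, 0]
R3 ← R3 + (3/2)·R1: [0, 39/2, 0, 0]
R4 ← R4 − (1/2)·R1: [0, 3/2, 0, 0]
R3 ← R3 + (13/2)·R2: [0, 0, 0, 0]
R4 ← R4 + (1/2)·R2: [0, 0, 0, 0]
Echelon form has 2 nonzero rows, so rank(A) = 2.

2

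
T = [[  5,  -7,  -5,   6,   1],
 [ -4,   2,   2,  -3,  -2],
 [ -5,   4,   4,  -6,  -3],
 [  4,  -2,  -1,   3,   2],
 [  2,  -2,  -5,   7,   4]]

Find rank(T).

Row reduce to echelon form.
R2 ← R2 + (4/5)·R1: [0, -18/5, -2, 9/5, -6/5]
R3 ← R3 + R1: [0, -3, -1, 0, -2]
R4 ← R4 − (4/5)·R1: [0, 18/5, 3, -9/5, 6/5]
R5 ← R5 − (2/5)·R1: [0, 4/5, -3, 23/5, 18/5]
R3 ← R3 − (5/6)·R2: [0, 0, 2/3, -3/2, -1]
R4 ← R4 + R2: [0, 0, 1, 0, 0]
R5 ← R5 + (2/9)·R2: [0, 0, -31/9, 5, 10/3]
R4 ← R4 − (3/2)·R3: [0, 0, 0, 9/4, 3/2]
R5 ← R5 + (31/6)·R3: [0, 0, 0, -11/4, -11/6]
R5 ← R5 + (11/9)·R4: [0, 0, 0, 0, 0]
Echelon form has 4 nonzero rows, so rank(T) = 4.

4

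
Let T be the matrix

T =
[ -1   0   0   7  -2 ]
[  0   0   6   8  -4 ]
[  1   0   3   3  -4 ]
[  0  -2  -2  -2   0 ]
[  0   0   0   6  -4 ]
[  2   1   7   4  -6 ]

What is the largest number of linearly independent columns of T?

4

Row reduce to echelon form.
R3 ← R3 + R1: [0, 0, 3, 10, -6]
R6 ← R6 + (2)·R1: [0, 1, 7, 18, -10]
Swap R2 ↔ R4
R6 ← R6 + (1/2)·R2: [0, 0, 6, 17, -10]
R4 ← R4 − (2)·R3: [0, 0, 0, -12, 8]
R6 ← R6 − (2)·R3: [0, 0, 0, -3, 2]
R5 ← R5 + (1/2)·R4: [0, 0, 0, 0, 0]
R6 ← R6 − (1/4)·R4: [0, 0, 0, 0, 0]
Echelon form has 4 nonzero rows, so rank(T) = 4.
The rank gives the maximum number of linearly independent columns: 4.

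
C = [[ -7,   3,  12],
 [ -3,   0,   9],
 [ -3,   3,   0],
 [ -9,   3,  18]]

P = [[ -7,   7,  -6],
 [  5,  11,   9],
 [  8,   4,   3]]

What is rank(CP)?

2

First compute CP:
[[160,  32, 105],
 [ 93,  15,  45],
 [ 36,  12,  45],
 [222,  42, 135]]
Now row reduce the product.
R2 ← R2 − (93/160)·R1: [0, -18/5, -513/32]
R3 ← R3 − (9/40)·R1: [0, 24/5, 171/8]
R4 ← R4 − (111/80)·R1: [0, -12/5, -171/16]
R3 ← R3 + (4/3)·R2: [0, 0, 0]
R4 ← R4 − (2/3)·R2: [0, 0, 0]
2 nonzero rows, so rank(CP) = 2.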